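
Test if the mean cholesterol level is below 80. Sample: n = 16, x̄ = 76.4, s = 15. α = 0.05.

t = (76.4 - 80)/(15/√16) = -0.96, df = 15. Critical t = -1.753. Fail to reject H₀.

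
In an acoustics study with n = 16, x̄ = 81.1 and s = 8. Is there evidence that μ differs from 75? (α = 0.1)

t = (x̄ - μ₀)/(s/√n) = (81.1 - 75)/(8/√16) = 3.05. df = 15, critical t = ±1.753. Reject H₀.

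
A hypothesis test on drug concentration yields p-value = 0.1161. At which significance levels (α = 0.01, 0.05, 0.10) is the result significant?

p = 0.1161. Not significant at any of the given levels.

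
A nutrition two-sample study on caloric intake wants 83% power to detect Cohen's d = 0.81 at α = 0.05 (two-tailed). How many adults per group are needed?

z_{α/2} = 1.96, z_β = Φ⁻¹(0.83) = 0.954. For large effect (d = 0.81): n per group = 2(z_{α/2} + z_β)²/d² = 2(1.96 + 0.954)²/0.81² = 25.9 → 26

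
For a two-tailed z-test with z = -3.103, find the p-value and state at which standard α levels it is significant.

p = 2·P(Z > |-3.103|) = 2·(1 - Φ(3.103)) ≈ 0.0019. Significant at α = 0.1; Significant at α = 0.05; Significant at α = 0.01.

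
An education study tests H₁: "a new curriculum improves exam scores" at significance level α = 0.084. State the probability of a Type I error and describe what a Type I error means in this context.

P(Type I error) = α = 0.084. A Type I error is rejecting H₀ when H₀ is actually true (false positive) — here, concluding that a new curriculum improves exam scores when in fact this is not the case. Consequence: adopting a curriculum that gives no real benefit — disruption for nothing.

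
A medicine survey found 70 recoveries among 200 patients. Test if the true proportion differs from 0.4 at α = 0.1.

p̂ = 0.35, p₀ = 0.4. z = (p̂ - p₀)/√(p₀(1-p₀)/n) = -1.443. Critical: ±1.645. Fail to reject H₀.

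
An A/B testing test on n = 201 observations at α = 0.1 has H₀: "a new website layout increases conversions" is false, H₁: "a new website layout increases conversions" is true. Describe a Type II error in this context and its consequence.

Type II error: failing to reject H₀ when it is false — concluding that a new website layout increases conversions is not supported when in fact it is. Consequence: discarding a layout that would have improved conversions — lost revenue.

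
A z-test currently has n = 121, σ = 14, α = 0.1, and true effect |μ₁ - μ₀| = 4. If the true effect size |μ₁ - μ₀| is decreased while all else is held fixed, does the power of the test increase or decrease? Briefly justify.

Power decreases: a smaller true effect decreases the non-centrality λ = |μ₁ - μ₀|/(σ/√n).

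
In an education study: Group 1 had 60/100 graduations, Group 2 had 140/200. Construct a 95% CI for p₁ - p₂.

p̂₁ = 0.6, p̂₂ = 0.7. Difference = -0.1. CI = (-0.215, 0.015)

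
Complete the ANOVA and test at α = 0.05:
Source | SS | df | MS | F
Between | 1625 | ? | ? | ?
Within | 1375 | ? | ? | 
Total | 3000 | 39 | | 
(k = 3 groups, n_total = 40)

df_between = 2, df_within = 37. MS_between = 812.5, MS_within = 37.16. F = 21.864, F_crit ≈ 3.252. Reject H₀.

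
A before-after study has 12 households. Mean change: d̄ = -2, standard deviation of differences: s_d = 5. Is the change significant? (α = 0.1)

t = d̄/(s_d/√n) = -2/(5/√12) = -1.386. df = 11, critical t = ±1.796. Fail to reject H₀.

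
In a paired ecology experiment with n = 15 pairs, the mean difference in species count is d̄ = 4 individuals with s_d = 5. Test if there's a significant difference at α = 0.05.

t = d̄/(s_d/√n) = 4/(5/√15) = 3.098. df = 14, critical t = ±2.145. Reject H₀.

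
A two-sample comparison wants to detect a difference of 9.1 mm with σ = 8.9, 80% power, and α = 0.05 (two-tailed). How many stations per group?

n per group = 2(z_α/2 + z_β)²σ²/d² = 2×(1.96 + 0.84)²×8.9²/9.1² = 15.0 → n = 15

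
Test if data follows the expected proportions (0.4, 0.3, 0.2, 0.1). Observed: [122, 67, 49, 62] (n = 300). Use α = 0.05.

Expected: [120.0, 90.0, 60.0, 30.0]. χ² = 42.061. df = 3, critical = 7.815. Reject H₀.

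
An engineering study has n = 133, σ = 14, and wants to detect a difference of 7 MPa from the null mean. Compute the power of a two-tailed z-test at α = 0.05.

SE = σ/√n = 14/√133 = 1.214. Non-centrality λ = d/SE = 7/1.214 = 5.766. Power ≈ Φ(λ - z_{α/2}) = Φ(5.766 - 1.96) = Φ(3.806) = 1.0.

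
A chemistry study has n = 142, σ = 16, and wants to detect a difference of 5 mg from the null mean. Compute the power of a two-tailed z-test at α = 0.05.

SE = σ/√n = 16/√142 = 1.343. Non-centrality λ = d/SE = 5/1.343 = 3.724. Power ≈ Φ(λ - z_{α/2}) = Φ(3.724 - 1.96) = Φ(1.764) = 0.961.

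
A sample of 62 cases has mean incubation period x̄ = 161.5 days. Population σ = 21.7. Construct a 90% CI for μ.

CI = x̄ ± z*(σ/√n) = 161.5 ± 1.645(21.7/√62) = 161.5 ± 4.53 = (156.97, 166.03)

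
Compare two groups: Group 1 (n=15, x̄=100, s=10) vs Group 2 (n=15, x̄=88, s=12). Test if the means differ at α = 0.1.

Pooled sp = 11.05. t = 2.975, df = 28. Critical t = ±1.701. Reject H₀.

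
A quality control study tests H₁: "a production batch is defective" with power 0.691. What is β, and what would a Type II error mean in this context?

β = 1 - power = 1 - 0.691 = 0.309. A Type II error is failing to reject H₀ when H₀ is false (false negative) — here, failing to conclude that a production batch is defective when in fact it is true. Consequence: shipping a defective batch — faulty products reach customers.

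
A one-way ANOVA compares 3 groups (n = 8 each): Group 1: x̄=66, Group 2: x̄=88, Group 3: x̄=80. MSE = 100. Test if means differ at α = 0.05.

Grand mean = 78.0. SS_between = 1984.0, MS_between = 992.0. F = 9.92, F_crit ≈ 3.467. Reject H₀.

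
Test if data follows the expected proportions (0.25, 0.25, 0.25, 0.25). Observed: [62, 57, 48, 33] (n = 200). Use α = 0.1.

Expected: [50.0, 50.0, 50.0, 50.0]. χ² = 9.72. df = 3, critical = 6.251. Reject H₀.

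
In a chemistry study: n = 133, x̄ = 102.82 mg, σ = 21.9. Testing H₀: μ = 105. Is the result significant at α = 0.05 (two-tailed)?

z = (102.82 - 105)/(21.9/√133) = -1.148. Since |z| ≤ 1.96, not significant at α = 0.05.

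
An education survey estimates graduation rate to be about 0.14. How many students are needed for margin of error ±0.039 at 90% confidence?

n = z²p(1-p)/E² = 1.645²×0.14×0.86/0.039² = 214.2 → n = 215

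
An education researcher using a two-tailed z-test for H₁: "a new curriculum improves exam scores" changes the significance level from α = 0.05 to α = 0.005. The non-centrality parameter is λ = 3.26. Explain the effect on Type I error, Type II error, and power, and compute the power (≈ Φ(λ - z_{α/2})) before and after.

Decreasing α from 0.05 to 0.005:
• Type I error rate decreases (α is the Type I rate by definition).
• Critical value moves from z_{α/2} = 1.96 to 2.807, so power = Φ(λ - z_{α/2}) goes from Φ(3.26 - 1.96) = 0.903 to Φ(3.26 - 2.807) = 0.675.
• Type II error rate β = 1 - power therefore increases (0.097 → 0.325).
Appropriate when false positives are costly — here, adopting a curriculum that gives no real benefit — disruption for nothing.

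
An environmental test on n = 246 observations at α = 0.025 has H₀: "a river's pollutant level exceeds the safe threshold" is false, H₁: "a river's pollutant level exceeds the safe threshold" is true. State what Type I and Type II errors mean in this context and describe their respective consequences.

Type I (false positive): concluding that a river's pollutant level exceeds the safe threshold when it is not — shutting down a compliant factory unnecessarily. Type II (false negative): failing to conclude that a river's pollutant level exceeds the safe threshold when it is — allowing unsafe pollution to continue. Which is costlier depends on domain priorities and is a judgement call rather than a statistical fact.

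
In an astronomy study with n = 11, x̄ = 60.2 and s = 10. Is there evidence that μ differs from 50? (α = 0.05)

t = (x̄ - μ₀)/(s/√n) = (60.2 - 50)/(10/√11) = 3.383. df = 10, critical t = ±2.228. Reject H₀.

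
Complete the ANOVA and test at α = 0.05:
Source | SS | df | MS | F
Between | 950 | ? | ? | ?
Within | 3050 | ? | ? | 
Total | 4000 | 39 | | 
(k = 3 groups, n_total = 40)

df_between = 2, df_within = 37. MS_between = 475.0, MS_within = 82.43. F = 5.762, F_crit ≈ 3.252. Reject H₀.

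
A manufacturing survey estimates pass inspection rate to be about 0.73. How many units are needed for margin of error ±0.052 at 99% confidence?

n = z²p(1-p)/E² = 2.576²×0.73×0.27/0.052² = 483.7 → n = 484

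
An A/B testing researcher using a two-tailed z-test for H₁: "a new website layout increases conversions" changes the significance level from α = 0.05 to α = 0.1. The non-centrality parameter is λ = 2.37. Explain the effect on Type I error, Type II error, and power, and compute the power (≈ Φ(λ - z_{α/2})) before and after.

Increasing α from 0.05 to 0.1:
• Type I error rate increases (α is the Type I rate by definition).
• Critical value moves from z_{α/2} = 1.96 to 1.645, so power = Φ(λ - z_{α/2}) goes from Φ(2.37 - 1.96) = 0.659 to Φ(2.37 - 1.645) = 0.766.
• Type II error rate β = 1 - power therefore decreases (0.341 → 0.234).
Appropriate when false negatives are costly — here, discarding a layout that would have improved conversions — lost revenue.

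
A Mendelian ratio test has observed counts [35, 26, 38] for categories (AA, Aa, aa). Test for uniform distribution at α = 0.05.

Expected = 33 each. χ² = Σ(O-E)²/E = 2.364. df = 2, critical value = 5.991. Fail to reject H₀.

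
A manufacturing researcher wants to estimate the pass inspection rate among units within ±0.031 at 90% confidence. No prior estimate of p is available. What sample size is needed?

Conservative approach: use p = 0.5 (maximizes p(1-p) = 0.25). n = z²(0.25)/E² = 1.645²×0.25/0.031² = 704.0 → n = 704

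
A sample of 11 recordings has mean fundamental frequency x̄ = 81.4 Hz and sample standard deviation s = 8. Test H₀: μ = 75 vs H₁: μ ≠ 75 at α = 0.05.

t = (x̄ - μ₀)/(s/√n) = (81.4 - 75)/(8/√11) = 2.653. df = 10, critical t = ±2.228. Reject H₀.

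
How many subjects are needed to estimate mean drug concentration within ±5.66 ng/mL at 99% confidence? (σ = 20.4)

n = (z*σ/E)² = (2.576×20.4/5.66)² = 86.2 → n = 87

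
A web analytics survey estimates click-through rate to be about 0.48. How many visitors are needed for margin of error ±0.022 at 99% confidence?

n = z²p(1-p)/E² = 2.576²×0.48×0.52/0.022² = 3422.1 → n = 3423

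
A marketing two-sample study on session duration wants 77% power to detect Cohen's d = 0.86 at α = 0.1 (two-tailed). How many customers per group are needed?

z_{α/2} = 1.645, z_β = Φ⁻¹(0.77) = 0.739. For large effect (d = 0.86): n per group = 2(z_{α/2} + z_β)²/d² = 2(1.645 + 0.739)²/0.86² = 15.4 → 16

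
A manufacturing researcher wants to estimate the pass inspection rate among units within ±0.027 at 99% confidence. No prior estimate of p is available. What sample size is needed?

Conservative approach: use p = 0.5 (maximizes p(1-p) = 0.25). n = z²(0.25)/E² = 2.576²×0.25/0.027² = 2275.6 → n = 2276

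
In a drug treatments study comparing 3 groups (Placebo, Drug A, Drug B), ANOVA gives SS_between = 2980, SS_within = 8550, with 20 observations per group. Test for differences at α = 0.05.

df_between = 2, df_within = 57. F = MS_between/MS_within = 1490.0/150.0 = 9.933. F_crit ≈ 3.159. Reject H₀. At least one mean differs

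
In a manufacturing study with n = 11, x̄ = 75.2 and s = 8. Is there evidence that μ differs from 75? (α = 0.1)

t = (x̄ - μ₀)/(s/√n) = (75.2 - 75)/(8/√11) = 0.083. df = 10, critical t = ±1.812. Fail to reject H₀.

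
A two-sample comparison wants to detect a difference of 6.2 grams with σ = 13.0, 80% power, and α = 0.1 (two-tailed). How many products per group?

n per group = 2(z_α/2 + z_β)²σ²/d² = 2×(1.645 + 0.84)²×13.0²/6.2² = 54.3 → n = 55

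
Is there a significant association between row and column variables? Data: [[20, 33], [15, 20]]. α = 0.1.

χ² = 0.231. df = 1, critical = 2.706. Fail to reject H₀. No evidence of dependence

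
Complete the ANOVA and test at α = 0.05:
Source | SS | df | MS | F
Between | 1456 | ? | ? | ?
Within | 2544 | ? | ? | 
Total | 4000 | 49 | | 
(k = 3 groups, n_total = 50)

df_between = 2, df_within = 47. MS_between = 728.0, MS_within = 54.13. F = 13.45, F_crit ≈ 3.195. Reject H₀.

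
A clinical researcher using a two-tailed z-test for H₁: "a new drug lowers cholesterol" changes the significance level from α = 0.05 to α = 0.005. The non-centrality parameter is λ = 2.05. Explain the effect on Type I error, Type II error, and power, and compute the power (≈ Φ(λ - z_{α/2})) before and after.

Decreasing α from 0.05 to 0.005:
• Type I error rate decreases (α is the Type I rate by definition).
• Critical value moves from z_{α/2} = 1.96 to 2.807, so power = Φ(λ - z_{α/2}) goes from Φ(2.05 - 1.96) = 0.536 to Φ(2.05 - 2.807) = 0.225.
• Type II error rate β = 1 - power therefore increases (0.464 → 0.775).
Appropriate when false positives are costly — here, approving an ineffective drug — patients take a useless medication and may skip effective alternatives.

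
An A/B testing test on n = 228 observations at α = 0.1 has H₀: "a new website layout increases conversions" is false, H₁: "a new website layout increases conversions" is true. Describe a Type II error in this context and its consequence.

Type II error: failing to reject H₀ when it is false — concluding that a new website layout increases conversions is not supported when in fact it is. Consequence: discarding a layout that would have improved conversions — lost revenue.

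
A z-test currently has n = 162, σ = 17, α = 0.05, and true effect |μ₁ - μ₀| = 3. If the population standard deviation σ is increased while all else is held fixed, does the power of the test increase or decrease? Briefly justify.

Power decreases: a larger σ inflates the standard error σ/√n, pulling the sampling distribution under H₁ back toward the critical value.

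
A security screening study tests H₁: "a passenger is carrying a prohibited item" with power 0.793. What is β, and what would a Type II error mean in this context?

β = 1 - power = 1 - 0.793 = 0.207. A Type II error is failing to reject H₀ when H₀ is false (false negative) — here, failing to conclude that a passenger is carrying a prohibited item when in fact it is true. Consequence: letting a prohibited item through — security breach.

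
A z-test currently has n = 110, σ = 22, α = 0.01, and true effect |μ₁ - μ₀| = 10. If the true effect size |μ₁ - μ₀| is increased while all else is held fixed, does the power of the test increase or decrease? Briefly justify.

Power increases: a larger true effect increases the non-centrality λ = |μ₁ - μ₀|/(σ/√n).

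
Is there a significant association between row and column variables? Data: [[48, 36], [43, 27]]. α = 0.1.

χ² = 0.29. df = 1, critical = 2.706. Fail to reject H₀. No evidence of dependence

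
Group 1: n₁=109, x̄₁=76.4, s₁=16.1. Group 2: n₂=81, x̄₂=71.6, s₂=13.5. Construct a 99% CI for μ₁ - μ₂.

Difference = 4.8. SE = √(16.1²/109 + 13.5²/81) = 2.151. CI = (-0.74, 10.34)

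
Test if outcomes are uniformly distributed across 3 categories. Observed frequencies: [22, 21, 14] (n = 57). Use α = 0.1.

Expected = 19 each. χ² = Σ(O-E)²/E = 2.0. df = 2, critical value = 4.605. Fail to reject H₀.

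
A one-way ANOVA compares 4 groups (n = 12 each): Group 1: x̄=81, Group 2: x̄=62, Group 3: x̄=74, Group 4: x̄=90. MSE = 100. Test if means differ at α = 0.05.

Grand mean = 76.75. SS_between = 5025.0, MS_between = 1675.0. F = 16.75, F_crit ≈ 2.816. Reject H₀.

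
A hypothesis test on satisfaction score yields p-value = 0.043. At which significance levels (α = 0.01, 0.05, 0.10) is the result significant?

p = 0.043. Significant at: α = 0.05, 0.1.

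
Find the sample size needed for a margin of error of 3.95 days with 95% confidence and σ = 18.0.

n = (z*σ/E)² = (1.96×18.0/3.95)² = 79.8 → n = 80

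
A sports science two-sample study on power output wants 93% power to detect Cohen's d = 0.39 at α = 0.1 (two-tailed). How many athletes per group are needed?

z_{α/2} = 1.645, z_β = Φ⁻¹(0.93) = 1.476. For small effect (d = 0.39): n per group = 2(z_{α/2} + z_β)²/d² = 2(1.645 + 1.476)²/0.39² = 128.1 → 129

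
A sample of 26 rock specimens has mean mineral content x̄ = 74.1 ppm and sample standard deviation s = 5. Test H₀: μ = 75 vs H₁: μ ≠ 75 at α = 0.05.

t = (x̄ - μ₀)/(s/√n) = (74.1 - 75)/(5/√26) = -0.918. df = 25, critical t = ±2.06. Fail to reject H₀.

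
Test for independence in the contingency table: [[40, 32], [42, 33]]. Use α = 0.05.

χ² = 0.003. df = 1, critical = 3.841. Fail to reject H₀. No evidence of dependence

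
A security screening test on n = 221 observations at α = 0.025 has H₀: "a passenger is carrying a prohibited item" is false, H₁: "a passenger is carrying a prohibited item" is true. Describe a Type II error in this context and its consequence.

Type II error: failing to reject H₀ when it is false — concluding that a passenger is carrying a prohibited item is not supported when in fact it is. Consequence: letting a prohibited item through — security breach.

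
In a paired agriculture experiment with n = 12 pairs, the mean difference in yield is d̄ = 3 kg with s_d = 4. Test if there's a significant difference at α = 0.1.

t = d̄/(s_d/√n) = 3/(4/√12) = 2.598. df = 11, critical t = ±1.796. Reject H₀.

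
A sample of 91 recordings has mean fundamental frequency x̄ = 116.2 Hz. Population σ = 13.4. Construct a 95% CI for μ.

CI = x̄ ± z*(σ/√n) = 116.2 ± 1.96(13.4/√91) = 116.2 ± 2.75 = (113.45, 118.95)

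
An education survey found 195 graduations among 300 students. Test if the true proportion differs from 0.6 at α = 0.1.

p̂ = 0.65, p₀ = 0.6. z = (p̂ - p₀)/√(p₀(1-p₀)/n) = 1.768. Critical: ±1.645. Reject H₀.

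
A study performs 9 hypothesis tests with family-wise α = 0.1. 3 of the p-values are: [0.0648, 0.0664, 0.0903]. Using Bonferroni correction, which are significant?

Bonferroni α = 0.1/9 = 0.01111. None of the given p-values are significant.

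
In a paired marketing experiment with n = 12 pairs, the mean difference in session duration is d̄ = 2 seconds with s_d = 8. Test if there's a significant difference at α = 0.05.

t = d̄/(s_d/√n) = 2/(8/√12) = 0.866. df = 11, critical t = ±2.201. Fail to reject H₀.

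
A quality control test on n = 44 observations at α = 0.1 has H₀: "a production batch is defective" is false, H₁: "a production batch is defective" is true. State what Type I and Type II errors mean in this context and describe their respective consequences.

Type I (false positive): concluding that a production batch is defective when it is not — scrapping a good batch — wasted material and cost for no reason. Type II (false negative): failing to conclude that a production batch is defective when it is — shipping a defective batch — faulty products reach customers. Which is costlier depends on domain priorities and is a judgement call rather than a statistical fact.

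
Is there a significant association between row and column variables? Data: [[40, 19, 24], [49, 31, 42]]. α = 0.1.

χ² = 1.328. df = 2, critical = 4.605. Fail to reject H₀. No evidence of dependence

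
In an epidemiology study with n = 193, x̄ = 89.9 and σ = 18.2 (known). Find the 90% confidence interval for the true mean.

CI = x̄ ± z*(σ/√n) = 89.9 ± 1.645(18.2/√193) = 89.9 ± 2.16 = (87.74, 92.06)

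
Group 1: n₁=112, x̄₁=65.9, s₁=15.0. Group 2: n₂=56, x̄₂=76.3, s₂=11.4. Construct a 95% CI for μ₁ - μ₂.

Difference = -10.4. SE = √(15.0²/112 + 11.4²/56) = 2.081. CI = (-14.48, -6.32)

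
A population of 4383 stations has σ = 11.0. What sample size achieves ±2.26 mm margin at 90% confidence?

Without FPC: n₀ = (1.645×11.0/2.26)² = 64.106. With FPC: n = n₀N/(n₀+N-1) = 63.2 → n = 64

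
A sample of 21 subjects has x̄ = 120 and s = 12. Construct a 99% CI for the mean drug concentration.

CI = x̄ ± t*(s/√n) = 120 ± 2.845(12/√21) = (112.55, 127.45)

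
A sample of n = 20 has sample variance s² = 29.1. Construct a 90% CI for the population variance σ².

df = 19. χ²_{0.05} = 30.144, χ²_{0.95} = 10.117. CI for σ² = ((n-1)s²/χ²_{α/2}, (n-1)s²/χ²_{1-α/2}) = (19·29.1/30.144, 19·29.1/10.117) = (18.34, 54.65)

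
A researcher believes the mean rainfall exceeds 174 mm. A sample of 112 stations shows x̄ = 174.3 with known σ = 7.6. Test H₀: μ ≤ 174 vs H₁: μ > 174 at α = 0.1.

z = 0.418. Critical value: 1.28. Fail to reject H₀.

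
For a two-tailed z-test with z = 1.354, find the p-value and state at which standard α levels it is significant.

p = 2·P(Z > |1.354|) = 2·(1 - Φ(1.354)) ≈ 0.1757. Not significant at any standard level.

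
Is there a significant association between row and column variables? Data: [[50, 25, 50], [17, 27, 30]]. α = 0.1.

χ² = 8.841. df = 2, critical = 4.605. Reject H₀. Variables are dependent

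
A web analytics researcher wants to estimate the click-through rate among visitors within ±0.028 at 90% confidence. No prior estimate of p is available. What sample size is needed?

Conservative approach: use p = 0.5 (maximizes p(1-p) = 0.25). n = z²(0.25)/E² = 1.645²×0.25/0.028² = 862.9 → n = 863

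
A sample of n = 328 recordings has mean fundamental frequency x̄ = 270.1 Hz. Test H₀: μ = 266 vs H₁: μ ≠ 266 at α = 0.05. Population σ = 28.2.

z = (x̄ - μ₀)/(σ/√n) = (270.1 - 266)/(28.2/√328) = 2.633. Critical value: ±1.96. Since |2.633| > 1.96, Reject H₀.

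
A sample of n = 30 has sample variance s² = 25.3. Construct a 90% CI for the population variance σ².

df = 29. χ²_{0.05} = 42.557, χ²_{0.95} = 17.708. CI for σ² = ((n-1)s²/χ²_{α/2}, (n-1)s²/χ²_{1-α/2}) = (29·25.3/42.557, 29·25.3/17.708) = (17.24, 41.43)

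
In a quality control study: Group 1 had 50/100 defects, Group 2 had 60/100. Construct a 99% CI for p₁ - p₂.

p̂₁ = 0.5, p̂₂ = 0.6. Difference = -0.1. CI = (-0.28, 0.08)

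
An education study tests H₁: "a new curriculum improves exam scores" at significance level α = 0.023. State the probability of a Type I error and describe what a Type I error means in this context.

P(Type I error) = α = 0.023. A Type I error is rejecting H₀ when H₀ is actually true (false positive) — here, concluding that a new curriculum improves exam scores when in fact this is not the case. Consequence: adopting a curriculum that gives no real benefit — disruption for nothing.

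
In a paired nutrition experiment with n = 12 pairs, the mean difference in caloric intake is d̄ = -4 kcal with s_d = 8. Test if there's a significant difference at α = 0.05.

t = d̄/(s_d/√n) = -4/(8/√12) = -1.732. df = 11, critical t = ±2.201. Fail to reject H₀.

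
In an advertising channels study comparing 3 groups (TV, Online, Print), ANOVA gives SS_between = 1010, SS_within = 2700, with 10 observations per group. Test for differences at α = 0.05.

df_between = 2, df_within = 27. F = MS_between/MS_within = 505.0/100.0 = 5.05. F_crit ≈ 3.354. Reject H₀. At least one mean differs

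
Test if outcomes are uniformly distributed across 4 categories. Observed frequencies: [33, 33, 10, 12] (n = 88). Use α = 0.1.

Expected = 22 each. χ² = Σ(O-E)²/E = 22.091. df = 3, critical value = 6.251. Reject H₀.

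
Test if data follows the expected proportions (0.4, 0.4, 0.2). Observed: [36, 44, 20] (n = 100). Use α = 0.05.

Expected: [40.0, 40.0, 20.0]. χ² = 0.8. df = 2, critical = 5.991. Fail to reject H₀.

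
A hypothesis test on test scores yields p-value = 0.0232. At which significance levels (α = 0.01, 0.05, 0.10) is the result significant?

p = 0.0232. Significant at: α = 0.05, 0.1.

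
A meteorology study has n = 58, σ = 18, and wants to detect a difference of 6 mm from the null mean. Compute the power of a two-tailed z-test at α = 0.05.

SE = σ/√n = 18/√58 = 2.364. Non-centrality λ = d/SE = 6/2.364 = 2.539. Power ≈ Φ(λ - z_{α/2}) = Φ(2.539 - 1.96) = Φ(0.579) = 0.719.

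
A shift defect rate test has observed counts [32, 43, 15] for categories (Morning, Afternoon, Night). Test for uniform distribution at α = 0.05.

Expected = 30 each. χ² = Σ(O-E)²/E = 13.267. df = 2, critical value = 5.991. Reject H₀.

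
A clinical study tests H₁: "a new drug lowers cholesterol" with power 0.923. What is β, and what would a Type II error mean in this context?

β = 1 - power = 1 - 0.923 = 0.077. A Type II error is failing to reject H₀ when H₀ is false (false negative) — here, failing to conclude that a new drug lowers cholesterol when in fact it is true. Consequence: shelving an effective drug — patients miss out on a treatment that would have helped.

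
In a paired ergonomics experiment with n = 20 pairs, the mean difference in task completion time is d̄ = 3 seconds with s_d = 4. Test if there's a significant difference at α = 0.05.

t = d̄/(s_d/√n) = 3/(4/√20) = 3.354. df = 19, critical t = ±2.093. Reject H₀.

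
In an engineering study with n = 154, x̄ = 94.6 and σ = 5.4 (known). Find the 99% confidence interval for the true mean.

CI = x̄ ± z*(σ/√n) = 94.6 ± 2.576(5.4/√154) = 94.6 ± 1.12 = (93.48, 95.72)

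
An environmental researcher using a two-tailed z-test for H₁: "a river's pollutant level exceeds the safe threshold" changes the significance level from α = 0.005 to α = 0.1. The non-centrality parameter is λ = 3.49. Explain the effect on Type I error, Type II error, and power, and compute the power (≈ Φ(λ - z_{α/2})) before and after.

Increasing α from 0.005 to 0.1:
• Type I error rate increases (α is the Type I rate by definition).
• Critical value moves from z_{α/2} = 2.807 to 1.645, so power = Φ(λ - z_{α/2}) goes from Φ(3.49 - 2.807) = 0.753 to Φ(3.49 - 1.645) = 0.967.
• Type II error rate β = 1 - power therefore decreases (0.247 → 0.033).
Appropriate when false negatives are costly — here, allowing unsafe pollution to continue.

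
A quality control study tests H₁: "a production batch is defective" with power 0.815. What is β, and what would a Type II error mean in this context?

β = 1 - power = 1 - 0.815 = 0.185. A Type II error is failing to reject H₀ when H₀ is false (false negative) — here, failing to conclude that a production batch is defective when in fact it is true. Consequence: shipping a defective batch — faulty products reach customers.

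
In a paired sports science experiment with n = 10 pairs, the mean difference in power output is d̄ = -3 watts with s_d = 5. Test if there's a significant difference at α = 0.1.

t = d̄/(s_d/√n) = -3/(5/√10) = -1.897. df = 9, critical t = ±1.833. Reject H₀.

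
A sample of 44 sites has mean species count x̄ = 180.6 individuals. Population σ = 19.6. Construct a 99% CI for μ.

CI = x̄ ± z*(σ/√n) = 180.6 ± 2.576(19.6/√44) = 180.6 ± 7.61 = (172.99, 188.21)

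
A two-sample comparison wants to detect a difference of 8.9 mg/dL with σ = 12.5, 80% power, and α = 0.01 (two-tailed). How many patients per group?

n per group = 2(z_α/2 + z_β)²σ²/d² = 2×(2.576 + 0.84)²×12.5²/8.9² = 46.04 → n = 47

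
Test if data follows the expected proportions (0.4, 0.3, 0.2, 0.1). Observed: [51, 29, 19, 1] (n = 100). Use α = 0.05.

Expected: [40.0, 30.0, 20.0, 10.0]. χ² = 11.208. df = 3, critical = 7.815. Reject H₀.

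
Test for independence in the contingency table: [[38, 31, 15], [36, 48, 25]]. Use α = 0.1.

χ² = 3.025. df = 2, critical = 4.605. Fail to reject H₀. No evidence of dependence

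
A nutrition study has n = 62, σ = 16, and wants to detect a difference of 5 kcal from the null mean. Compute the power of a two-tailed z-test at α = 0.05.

SE = σ/√n = 16/√62 = 2.032. Non-centrality λ = d/SE = 5/2.032 = 2.461. Power ≈ Φ(λ - z_{α/2}) = Φ(2.461 - 1.96) = Φ(0.501) = 0.692.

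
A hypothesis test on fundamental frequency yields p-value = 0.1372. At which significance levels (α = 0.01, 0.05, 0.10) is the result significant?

p = 0.1372. Not significant at any of the given levels.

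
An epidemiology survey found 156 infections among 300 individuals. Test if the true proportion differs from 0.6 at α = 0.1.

p̂ = 0.52, p₀ = 0.6. z = (p̂ - p₀)/√(p₀(1-p₀)/n) = -2.828. Critical: ±1.645. Reject H₀.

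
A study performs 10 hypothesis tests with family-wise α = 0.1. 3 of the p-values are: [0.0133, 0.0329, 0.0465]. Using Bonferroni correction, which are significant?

Bonferroni α = 0.1/10 = 0.01. None of the given p-values are significant.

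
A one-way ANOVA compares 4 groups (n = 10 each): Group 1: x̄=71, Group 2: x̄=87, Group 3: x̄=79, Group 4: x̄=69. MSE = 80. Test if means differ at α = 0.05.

Grand mean = 76.5. SS_between = 2030.0, MS_between = 676.67. F = 8.458, F_crit ≈ 2.866. Reject H₀.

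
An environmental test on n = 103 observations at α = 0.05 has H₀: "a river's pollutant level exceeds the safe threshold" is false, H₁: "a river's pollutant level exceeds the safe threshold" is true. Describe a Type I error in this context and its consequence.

Type I error: rejecting H₀ when it is true — concluding that a river's pollutant level exceeds the safe threshold when in fact it is not. Consequence: shutting down a compliant factory unnecessarily.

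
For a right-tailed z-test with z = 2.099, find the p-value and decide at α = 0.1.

p = P(Z > 2.099) = 1 - Φ(2.099) ≈ 0.0179. Since p < 0.1, reject H₀ (significant) at α = 0.1.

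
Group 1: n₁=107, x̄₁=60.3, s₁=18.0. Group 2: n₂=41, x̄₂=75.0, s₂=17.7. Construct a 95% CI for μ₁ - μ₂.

Difference = -14.7. SE = √(18.0²/107 + 17.7²/41) = 3.266. CI = (-21.1, -8.3)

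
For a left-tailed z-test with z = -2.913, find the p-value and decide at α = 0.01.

p = P(Z < -2.913) = Φ(-2.913) ≈ 0.0018. Since p < 0.01, reject H₀ (significant) at α = 0.01.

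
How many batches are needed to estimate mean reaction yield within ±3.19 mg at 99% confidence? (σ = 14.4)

n = (z*σ/E)² = (2.576×14.4/3.19)² = 135.2 → n = 136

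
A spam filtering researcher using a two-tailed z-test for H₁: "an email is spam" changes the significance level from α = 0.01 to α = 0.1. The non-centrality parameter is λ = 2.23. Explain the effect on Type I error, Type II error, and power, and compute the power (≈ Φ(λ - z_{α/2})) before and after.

Increasing α from 0.01 to 0.1:
• Type I error rate increases (α is the Type I rate by definition).
• Critical value moves from z_{α/2} = 2.576 to 1.645, so power = Φ(λ - z_{α/2}) goes from Φ(2.23 - 2.576) = 0.365 to Φ(2.23 - 1.645) = 0.721.
• Type II error rate β = 1 - power therefore decreases (0.635 → 0.279).
Appropriate when false negatives are costly — here, a spam email lands in the inbox.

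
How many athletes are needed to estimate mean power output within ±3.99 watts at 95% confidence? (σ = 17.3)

n = (z*σ/E)² = (1.96×17.3/3.99)² = 72.2 → n = 73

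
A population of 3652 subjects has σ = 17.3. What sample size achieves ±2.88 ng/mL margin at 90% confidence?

Without FPC: n₀ = (1.645×17.3/2.88)² = 97.643. With FPC: n = n₀N/(n₀+N-1) = 95.1 → n = 96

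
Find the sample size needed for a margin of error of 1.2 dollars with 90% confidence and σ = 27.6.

n = (z*σ/E)² = (1.645×27.6/1.2)² = 1431.5 → n = 1432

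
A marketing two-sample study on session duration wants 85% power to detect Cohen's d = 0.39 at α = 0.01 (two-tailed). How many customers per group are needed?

z_{α/2} = 2.576, z_β = Φ⁻¹(0.85) = 1.036. For small effect (d = 0.39): n per group = 2(z_{α/2} + z_β)²/d² = 2(2.576 + 1.036)²/0.39² = 171.6 → 172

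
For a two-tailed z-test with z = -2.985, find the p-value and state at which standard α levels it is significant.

p = 2·P(Z > |-2.985|) = 2·(1 - Φ(2.985)) ≈ 0.0028. Significant at α = 0.1; Significant at α = 0.05; Significant at α = 0.01.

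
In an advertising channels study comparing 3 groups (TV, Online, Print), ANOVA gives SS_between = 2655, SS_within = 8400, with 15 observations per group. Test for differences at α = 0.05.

df_between = 2, df_within = 42. F = MS_between/MS_within = 1327.5/200.0 = 6.638. F_crit ≈ 3.22. Reject H₀. At least one mean differs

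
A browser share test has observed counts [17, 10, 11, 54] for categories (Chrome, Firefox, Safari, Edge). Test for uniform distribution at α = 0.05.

Expected = 23 each. χ² = Σ(O-E)²/E = 56.957. df = 3, critical value = 7.815. Reject H₀.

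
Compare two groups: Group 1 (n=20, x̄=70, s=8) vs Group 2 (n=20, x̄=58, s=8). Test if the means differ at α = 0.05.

Pooled sp = 8.0. t = 4.743, df = 38. Critical t = ±2.024. Reject H₀.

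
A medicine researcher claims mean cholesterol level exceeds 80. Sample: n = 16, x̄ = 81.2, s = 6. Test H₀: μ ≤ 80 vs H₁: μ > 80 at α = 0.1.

t = (81.2 - 80)/(6/√16) = 0.8, df = 15. Critical t = 1.341. Fail to reject H₀.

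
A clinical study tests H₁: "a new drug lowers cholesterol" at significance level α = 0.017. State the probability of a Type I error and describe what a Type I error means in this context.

P(Type I error) = α = 0.017. A Type I error is rejecting H₀ when H₀ is actually true (false positive) — here, concluding that a new drug lowers cholesterol when in fact this is not the case. Consequence: approving an ineffective drug — patients take a useless medication and may skip effective alternatives.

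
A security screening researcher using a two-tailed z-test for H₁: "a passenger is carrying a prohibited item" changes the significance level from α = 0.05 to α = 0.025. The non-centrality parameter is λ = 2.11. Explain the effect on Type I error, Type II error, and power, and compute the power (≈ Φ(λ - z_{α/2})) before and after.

Decreasing α from 0.05 to 0.025:
• Type I error rate decreases (α is the Type I rate by definition).
• Critical value moves from z_{α/2} = 1.96 to 2.241, so power = Φ(λ - z_{α/2}) goes from Φ(2.11 - 1.96) = 0.56 to Φ(2.11 - 2.241) = 0.448.
• Type II error rate β = 1 - power therefore increases (0.44 → 0.552).
Appropriate when false positives are costly — here, detaining an innocent passenger — delay and inconvenience.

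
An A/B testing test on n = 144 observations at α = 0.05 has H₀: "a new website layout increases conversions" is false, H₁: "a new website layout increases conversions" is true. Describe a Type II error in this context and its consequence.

Type II error: failing to reject H₀ when it is false — concluding that a new website layout increases conversions is not supported when in fact it is. Consequence: discarding a layout that would have improved conversions — lost revenue.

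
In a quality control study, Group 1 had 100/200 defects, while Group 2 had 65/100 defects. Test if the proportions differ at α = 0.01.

p̂₁ = 0.5, p̂₂ = 0.65, pooled p̂ = 0.55. z = -2.462. Critical: ±2.576. Fail to reject H₀.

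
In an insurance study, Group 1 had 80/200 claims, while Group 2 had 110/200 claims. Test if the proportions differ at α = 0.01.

p̂₁ = 0.4, p̂₂ = 0.55, pooled p̂ = 0.475. z = -3.004. Critical: ±2.576. Reject H₀.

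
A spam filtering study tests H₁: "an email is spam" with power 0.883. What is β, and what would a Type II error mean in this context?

β = 1 - power = 1 - 0.883 = 0.117. A Type II error is failing to reject H₀ when H₀ is false (false negative) — here, failing to conclude that an email is spam when in fact it is true. Consequence: a spam email lands in the inbox.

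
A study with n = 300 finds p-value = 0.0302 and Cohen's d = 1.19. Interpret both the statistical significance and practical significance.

Statistically significant (p = 0.0302 < 0.05). Cohen's d = 1.19 indicates a large effect size. Both statistical and practical significance should be considered.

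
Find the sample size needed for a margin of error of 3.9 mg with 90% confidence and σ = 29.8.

n = (z*σ/E)² = (1.645×29.8/3.9)² = 158.0 → n = 158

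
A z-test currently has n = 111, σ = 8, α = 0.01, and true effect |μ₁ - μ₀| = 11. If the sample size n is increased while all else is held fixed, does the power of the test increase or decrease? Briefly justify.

Power increases: a larger n shrinks the standard error σ/√n, moving the sampling distribution under H₁ further from the critical value.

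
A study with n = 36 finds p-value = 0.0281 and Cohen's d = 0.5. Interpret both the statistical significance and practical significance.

Statistically significant (p = 0.0281 < 0.05). Cohen's d = 0.5 indicates a medium effect size. Both statistical and practical significance should be considered.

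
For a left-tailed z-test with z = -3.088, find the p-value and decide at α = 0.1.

p = P(Z < -3.088) = Φ(-3.088) ≈ 0.001. Since p < 0.1, reject H₀ (significant) at α = 0.1.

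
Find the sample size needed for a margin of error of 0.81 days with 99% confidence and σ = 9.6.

n = (z*σ/E)² = (2.576×9.6/0.81)² = 932.1 → n = 933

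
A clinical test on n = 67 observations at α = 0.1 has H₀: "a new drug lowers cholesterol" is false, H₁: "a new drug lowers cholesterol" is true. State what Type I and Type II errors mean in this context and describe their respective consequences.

Type I (false positive): concluding that a new drug lowers cholesterol when it is not — approving an ineffective drug — patients take a useless medication and may skip effective alternatives. Type II (false negative): failing to conclude that a new drug lowers cholesterol when it is — shelving an effective drug — patients miss out on a treatment that would have helped. Which is costlier depends on domain priorities and is a judgement call rather than a statistical fact.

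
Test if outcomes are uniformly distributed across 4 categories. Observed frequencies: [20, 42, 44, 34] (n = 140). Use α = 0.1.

Expected = 35 each. χ² = Σ(O-E)²/E = 10.171. df = 3, critical value = 6.251. Reject H₀.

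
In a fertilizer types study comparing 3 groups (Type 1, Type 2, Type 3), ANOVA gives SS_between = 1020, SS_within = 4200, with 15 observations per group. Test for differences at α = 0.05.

df_between = 2, df_within = 42. F = MS_between/MS_within = 510.0/100.0 = 5.1. F_crit ≈ 3.22. Reject H₀. At least one mean differs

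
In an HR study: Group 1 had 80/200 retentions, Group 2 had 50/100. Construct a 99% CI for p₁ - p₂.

p̂₁ = 0.4, p̂₂ = 0.5. Difference = -0.1. CI = (-0.257, 0.057)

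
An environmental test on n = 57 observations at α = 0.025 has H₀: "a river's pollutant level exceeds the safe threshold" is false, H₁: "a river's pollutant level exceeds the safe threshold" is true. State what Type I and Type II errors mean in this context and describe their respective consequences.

Type I (false positive): concluding that a river's pollutant level exceeds the safe threshold when it is not — shutting down a compliant factory unnecessarily. Type II (false negative): failing to conclude that a river's pollutant level exceeds the safe threshold when it is — allowing unsafe pollution to continue. Which is costlier depends on domain priorities and is a judgement call rather than a statistical fact.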